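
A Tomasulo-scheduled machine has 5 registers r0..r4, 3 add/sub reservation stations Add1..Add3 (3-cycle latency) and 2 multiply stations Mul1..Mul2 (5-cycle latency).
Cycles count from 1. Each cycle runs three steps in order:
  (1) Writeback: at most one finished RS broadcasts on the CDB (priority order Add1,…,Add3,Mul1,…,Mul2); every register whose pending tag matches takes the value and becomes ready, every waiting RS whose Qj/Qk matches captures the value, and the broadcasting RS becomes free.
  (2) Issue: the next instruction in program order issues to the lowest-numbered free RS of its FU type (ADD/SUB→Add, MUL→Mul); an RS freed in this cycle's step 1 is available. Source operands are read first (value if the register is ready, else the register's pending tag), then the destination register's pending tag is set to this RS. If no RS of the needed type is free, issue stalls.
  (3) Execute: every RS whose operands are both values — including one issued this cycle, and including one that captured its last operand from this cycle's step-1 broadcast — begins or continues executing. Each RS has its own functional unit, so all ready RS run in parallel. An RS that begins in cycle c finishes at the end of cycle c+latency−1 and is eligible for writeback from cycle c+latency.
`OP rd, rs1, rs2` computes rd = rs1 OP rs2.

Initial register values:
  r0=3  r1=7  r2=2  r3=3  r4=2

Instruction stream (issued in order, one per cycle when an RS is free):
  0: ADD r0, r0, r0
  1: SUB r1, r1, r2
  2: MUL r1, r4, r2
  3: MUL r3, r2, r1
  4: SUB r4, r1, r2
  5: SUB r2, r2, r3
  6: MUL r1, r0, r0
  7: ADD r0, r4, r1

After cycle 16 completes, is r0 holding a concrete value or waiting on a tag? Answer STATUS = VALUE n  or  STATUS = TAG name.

STATUS = VALUE 38

c1: issue ADD r0<-Add1 | r0:Add1,r1:7,r2:2,r3:3,r4:2
c2: issue SUB r1<-Add2 | r0:Add1,r1:Add2,r2:2,r3:3,r4:2
c3: issue MUL r1<-Mul1 | r0:Add1,r1:Mul1,r2:2,r3:3,r4:2
c4: CDB Add1=6; issue MUL r3<-Mul2 | r0:6,r1:Mul1,r2:2,r3:Mul2,r4:2
c5: CDB Add2=5; issue SUB r4<-Add1 | r0:6,r1:Mul1,r2:2,r3:Mul2,r4:Add1
c6: issue SUB r2<-Add2 | r0:6,r1:Mul1,r2:Add2,r3:Mul2,r4:Add1
c7: stall | r0:6,r1:Mul1,r2:Add2,r3:Mul2,r4:Add1
c8: CDB Mul1=4; issue MUL r1<-Mul1 | r0:6,r1:Mul1,r2:Add2,r3:Mul2,r4:Add1
c9: issue ADD r0<-Add3 | r0:Add3,r1:Mul1,r2:Add2,r3:Mul2,r4:Add1
c10: - | r0:Add3,r1:Mul1,r2:Add2,r3:Mul2,r4:Add1
c11: CDB Add1=2 | r0:Add3,r1:Mul1,r2:Add2,r3:Mul2,r4:2
c12: - | r0:Add3,r1:Mul1,r2:Add2,r3:Mul2,r4:2
c13: CDB Mul1=36 | r0:Add3,r1:36,r2:Add2,r3:Mul2,r4:2
c14: CDB Mul2=8 | r0:Add3,r1:36,r2:Add2,r3:8,r4:2
c15: - | r0:Add3,r1:36,r2:Add2,r3:8,r4:2
c16: CDB Add3=38 | r0:38,r1:36,r2:Add2,r3:8,r4:2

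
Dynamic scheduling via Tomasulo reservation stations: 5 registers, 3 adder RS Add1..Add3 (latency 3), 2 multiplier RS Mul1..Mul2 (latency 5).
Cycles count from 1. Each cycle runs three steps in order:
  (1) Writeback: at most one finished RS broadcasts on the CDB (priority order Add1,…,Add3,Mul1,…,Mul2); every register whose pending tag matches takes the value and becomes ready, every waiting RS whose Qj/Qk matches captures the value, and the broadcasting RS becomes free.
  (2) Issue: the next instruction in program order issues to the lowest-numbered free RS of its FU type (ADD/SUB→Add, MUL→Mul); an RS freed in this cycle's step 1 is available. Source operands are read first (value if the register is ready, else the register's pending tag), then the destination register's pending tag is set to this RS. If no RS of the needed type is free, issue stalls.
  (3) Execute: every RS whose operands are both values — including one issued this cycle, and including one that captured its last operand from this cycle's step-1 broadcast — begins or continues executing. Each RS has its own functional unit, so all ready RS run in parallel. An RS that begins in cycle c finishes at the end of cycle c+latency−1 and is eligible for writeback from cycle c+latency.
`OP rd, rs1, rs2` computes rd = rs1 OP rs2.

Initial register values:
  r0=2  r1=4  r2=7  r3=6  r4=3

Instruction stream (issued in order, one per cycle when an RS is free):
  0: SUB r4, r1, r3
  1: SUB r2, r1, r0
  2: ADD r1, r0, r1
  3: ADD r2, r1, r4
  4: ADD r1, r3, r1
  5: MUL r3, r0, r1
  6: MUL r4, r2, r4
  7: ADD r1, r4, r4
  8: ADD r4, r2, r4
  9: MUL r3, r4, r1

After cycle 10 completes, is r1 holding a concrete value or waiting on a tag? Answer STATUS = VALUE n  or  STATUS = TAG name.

c1: issue SUB r4<-Add1 | r0:2,r1:4,r2:7,r3:6,r4:Add1
c2: issue SUB r2<-Add2 | r0:2,r1:4,r2:Add2,r3:6,r4:Add1
c3: issue ADD r1<-Add3 | r0:2,r1:Add3,r2:Add2,r3:6,r4:Add1
c4: CDB Add1=-2; issue ADD r2<-Add1 | r0:2,r1:Add3,r2:Add1,r3:6,r4:-2
c5: CDB Add2=2; issue ADD r1<-Add2 | r0:2,r1:Add2,r2:Add1,r3:6,r4:-2
c6: CDB Add3=6; issue MUL r3<-Mul1 | r0:2,r1:Add2,r2:Add1,r3:Mul1,r4:-2
c7: issue MUL r4<-Mul2 | r0:2,r1:Add2,r2:Add1,r3:Mul1,r4:Mul2
c8: issue ADD r1<-Add3 | r0:2,r1:Add3,r2:Add1,r3:Mul1,r4:Mul2
c9: CDB Add1=4; issue ADD r4<-Add1 | r0:2,r1:Add3,r2:4,r3:Mul1,r4:Add1
c10: CDB Add2=12; stall | r0:2,r1:Add3,r2:4,r3:Mul1,r4:Add1

STATUS = TAG Add3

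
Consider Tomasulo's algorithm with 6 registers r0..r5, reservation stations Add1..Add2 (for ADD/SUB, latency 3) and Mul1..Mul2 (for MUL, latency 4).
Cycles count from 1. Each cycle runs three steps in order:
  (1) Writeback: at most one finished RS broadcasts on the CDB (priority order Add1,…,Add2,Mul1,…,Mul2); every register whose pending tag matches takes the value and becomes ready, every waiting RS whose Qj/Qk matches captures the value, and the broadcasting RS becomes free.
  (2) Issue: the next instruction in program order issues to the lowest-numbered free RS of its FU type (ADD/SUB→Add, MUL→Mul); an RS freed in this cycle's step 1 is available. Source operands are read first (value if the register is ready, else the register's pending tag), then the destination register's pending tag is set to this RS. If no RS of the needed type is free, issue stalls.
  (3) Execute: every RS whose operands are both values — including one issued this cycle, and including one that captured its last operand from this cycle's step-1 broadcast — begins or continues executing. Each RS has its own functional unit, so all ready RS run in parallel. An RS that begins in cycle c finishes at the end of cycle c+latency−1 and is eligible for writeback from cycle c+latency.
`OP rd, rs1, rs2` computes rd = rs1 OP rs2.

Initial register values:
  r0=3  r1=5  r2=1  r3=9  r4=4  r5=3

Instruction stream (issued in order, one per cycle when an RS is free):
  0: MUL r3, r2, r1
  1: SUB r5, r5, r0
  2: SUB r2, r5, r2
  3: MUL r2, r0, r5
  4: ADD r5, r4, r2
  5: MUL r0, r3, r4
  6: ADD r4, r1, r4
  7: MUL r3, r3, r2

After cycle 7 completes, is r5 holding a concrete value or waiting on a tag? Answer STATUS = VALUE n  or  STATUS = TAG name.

STATUS = TAG Add1

c1: issue MUL r3<-Mul1 | r0:3,r1:5,r2:1,r3:Mul1,r4:4,r5:3
c2: issue SUB r5<-Add1 | r0:3,r1:5,r2:1,r3:Mul1,r4:4,r5:Add1
c3: issue SUB r2<-Add2 | r0:3,r1:5,r2:Add2,r3:Mul1,r4:4,r5:Add1
c4: issue MUL r2<-Mul2 | r0:3,r1:5,r2:Mul2,r3:Mul1,r4:4,r5:Add1
c5: CDB Add1=0; issue ADD r5<-Add1 | r0:3,r1:5,r2:Mul2,r3:Mul1,r4:4,r5:Add1
c6: CDB Mul1=5; issue MUL r0<-Mul1 | r0:Mul1,r1:5,r2:Mul2,r3:5,r4:4,r5:Add1
c7: stall | r0:Mul1,r1:5,r2:Mul2,r3:5,r4:4,r5:Add1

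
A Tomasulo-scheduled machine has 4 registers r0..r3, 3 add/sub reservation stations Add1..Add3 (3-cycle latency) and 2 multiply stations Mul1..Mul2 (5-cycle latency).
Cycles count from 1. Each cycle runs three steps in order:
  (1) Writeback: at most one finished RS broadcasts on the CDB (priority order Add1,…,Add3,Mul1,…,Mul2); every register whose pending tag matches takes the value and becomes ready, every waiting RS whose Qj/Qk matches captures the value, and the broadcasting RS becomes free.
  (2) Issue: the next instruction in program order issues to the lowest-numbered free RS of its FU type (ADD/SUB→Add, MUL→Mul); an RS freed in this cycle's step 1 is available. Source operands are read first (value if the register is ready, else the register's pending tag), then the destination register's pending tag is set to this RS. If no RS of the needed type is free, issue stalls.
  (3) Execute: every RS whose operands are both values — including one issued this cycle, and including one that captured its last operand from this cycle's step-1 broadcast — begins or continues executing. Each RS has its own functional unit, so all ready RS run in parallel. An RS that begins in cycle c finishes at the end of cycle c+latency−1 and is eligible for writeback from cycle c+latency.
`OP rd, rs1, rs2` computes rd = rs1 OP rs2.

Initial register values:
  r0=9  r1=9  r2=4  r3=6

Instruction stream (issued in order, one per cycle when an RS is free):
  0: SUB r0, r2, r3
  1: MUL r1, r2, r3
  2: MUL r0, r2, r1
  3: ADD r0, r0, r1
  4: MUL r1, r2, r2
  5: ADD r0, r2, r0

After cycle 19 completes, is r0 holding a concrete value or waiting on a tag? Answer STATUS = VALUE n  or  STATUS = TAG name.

cycle 1: issue SUB r0<-Add1 // r0:Add1,r1:9,r2:4,r3:6
cycle 2: issue MUL r1<-Mul1 // r0:Add1,r1:Mul1,r2:4,r3:6
cycle 3: issue MUL r0<-Mul2 // r0:Mul2,r1:Mul1,r2:4,r3:6
cycle 4: CDB Add1=-2; issue ADD r0<-Add1 // r0:Add1,r1:Mul1,r2:4,r3:6
cycle 5: stall // r0:Add1,r1:Mul1,r2:4,r3:6
cycle 6: stall // r0:Add1,r1:Mul1,r2:4,r3:6
cycle 7: CDB Mul1=24; issue MUL r1<-Mul1 // r0:Add1,r1:Mul1,r2:4,r3:6
cycle 8: issue ADD r0<-Add2 // r0:Add2,r1:Mul1,r2:4,r3:6
cycle 9: - // r0:Add2,r1:Mul1,r2:4,r3:6
cycle 10: - // r0:Add2,r1:Mul1,r2:4,r3:6
cycle 11: - // r0:Add2,r1:Mul1,r2:4,r3:6
cycle 12: CDB Mul1=16 // r0:Add2,r1:16,r2:4,r3:6
cycle 13: CDB Mul2=96 // r0:Add2,r1:16,r2:4,r3:6
cycle 14: - // r0:Add2,r1:16,r2:4,r3:6
cycle 15: - // r0:Add2,r1:16,r2:4,r3:6
cycle 16: CDB Add1=120 // r0:Add2,r1:16,r2:4,r3:6
cycle 17: - // r0:Add2,r1:16,r2:4,r3:6
cycle 18: - // r0:Add2,r1:16,r2:4,r3:6
cycle 19: CDB Add2=124 // r0:124,r1:16,r2:4,r3:6

STATUS = VALUE 124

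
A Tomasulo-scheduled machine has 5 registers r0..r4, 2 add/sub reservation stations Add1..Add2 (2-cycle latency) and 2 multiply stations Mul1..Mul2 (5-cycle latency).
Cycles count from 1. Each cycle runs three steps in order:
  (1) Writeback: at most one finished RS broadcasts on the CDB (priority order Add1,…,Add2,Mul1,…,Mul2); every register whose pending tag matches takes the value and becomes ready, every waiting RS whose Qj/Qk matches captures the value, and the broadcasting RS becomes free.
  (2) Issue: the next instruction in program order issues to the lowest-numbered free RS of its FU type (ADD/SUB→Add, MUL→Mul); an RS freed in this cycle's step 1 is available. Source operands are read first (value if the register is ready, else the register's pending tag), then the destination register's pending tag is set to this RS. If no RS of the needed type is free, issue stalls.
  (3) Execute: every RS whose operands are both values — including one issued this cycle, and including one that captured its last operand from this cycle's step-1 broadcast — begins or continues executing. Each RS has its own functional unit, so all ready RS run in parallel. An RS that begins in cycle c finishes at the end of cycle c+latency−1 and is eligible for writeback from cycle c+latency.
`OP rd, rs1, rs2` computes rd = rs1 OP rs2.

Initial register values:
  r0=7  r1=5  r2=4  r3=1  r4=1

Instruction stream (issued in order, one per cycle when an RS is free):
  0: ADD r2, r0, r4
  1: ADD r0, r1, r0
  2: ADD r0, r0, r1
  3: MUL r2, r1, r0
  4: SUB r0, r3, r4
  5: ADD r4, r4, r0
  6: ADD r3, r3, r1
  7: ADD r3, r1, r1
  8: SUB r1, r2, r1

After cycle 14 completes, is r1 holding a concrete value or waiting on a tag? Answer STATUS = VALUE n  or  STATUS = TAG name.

STATUS = VALUE 80

cycle 1: issue ADD r2<-Add1 // r0:7,r1:5,r2:Add1,r3:1,r4:1
cycle 2: issue ADD r0<-Add2 // r0:Add2,r1:5,r2:Add1,r3:1,r4:1
cycle 3: CDB Add1=8; issue ADD r0<-Add1 // r0:Add1,r1:5,r2:8,r3:1,r4:1
cycle 4: CDB Add2=12; issue MUL r2<-Mul1 // r0:Add1,r1:5,r2:Mul1,r3:1,r4:1
cycle 5: issue SUB r0<-Add2 // r0:Add2,r1:5,r2:Mul1,r3:1,r4:1
cycle 6: CDB Add1=17; issue ADD r4<-Add1 // r0:Add2,r1:5,r2:Mul1,r3:1,r4:Add1
cycle 7: CDB Add2=0; issue ADD r3<-Add2 // r0:0,r1:5,r2:Mul1,r3:Add2,r4:Add1
cycle 8: stall // r0:0,r1:5,r2:Mul1,r3:Add2,r4:Add1
cycle 9: CDB Add1=1; issue ADD r3<-Add1 // r0:0,r1:5,r2:Mul1,r3:Add1,r4:1
cycle 10: CDB Add2=6; issue SUB r1<-Add2 // r0:0,r1:Add2,r2:Mul1,r3:Add1,r4:1
cycle 11: CDB Add1=10 // r0:0,r1:Add2,r2:Mul1,r3:10,r4:1
cycle 12: CDB Mul1=85 // r0:0,r1:Add2,r2:85,r3:10,r4:1
cycle 13: - // r0:0,r1:Add2,r2:85,r3:10,r4:1
cycle 14: CDB Add2=80 // r0:0,r1:80,r2:85,r3:10,r4:1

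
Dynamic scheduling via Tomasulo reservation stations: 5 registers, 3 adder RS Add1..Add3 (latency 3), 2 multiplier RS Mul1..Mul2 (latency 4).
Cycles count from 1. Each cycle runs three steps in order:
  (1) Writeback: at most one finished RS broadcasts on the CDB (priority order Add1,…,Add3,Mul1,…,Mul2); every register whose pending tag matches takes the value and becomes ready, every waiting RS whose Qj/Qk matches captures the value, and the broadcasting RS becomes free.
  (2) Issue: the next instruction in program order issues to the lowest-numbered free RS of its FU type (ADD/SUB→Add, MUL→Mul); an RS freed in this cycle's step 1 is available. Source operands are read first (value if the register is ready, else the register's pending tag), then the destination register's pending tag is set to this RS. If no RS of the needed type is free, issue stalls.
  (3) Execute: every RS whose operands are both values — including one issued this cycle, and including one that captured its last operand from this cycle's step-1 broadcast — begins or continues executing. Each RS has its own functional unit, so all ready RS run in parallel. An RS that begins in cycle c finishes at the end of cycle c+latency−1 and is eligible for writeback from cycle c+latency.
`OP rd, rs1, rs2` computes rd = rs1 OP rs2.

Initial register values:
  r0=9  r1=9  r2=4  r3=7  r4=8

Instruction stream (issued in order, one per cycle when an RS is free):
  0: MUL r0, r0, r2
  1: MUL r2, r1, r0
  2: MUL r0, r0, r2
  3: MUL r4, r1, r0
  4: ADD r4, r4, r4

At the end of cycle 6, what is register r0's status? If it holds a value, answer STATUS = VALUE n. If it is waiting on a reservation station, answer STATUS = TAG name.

c1: issue MUL r0<-Mul1 | r0:Mul1,r1:9,r2:4,r3:7,r4:8
c2: issue MUL r2<-Mul2 | r0:Mul1,r1:9,r2:Mul2,r3:7,r4:8
c3: stall | r0:Mul1,r1:9,r2:Mul2,r3:7,r4:8
c4: stall | r0:Mul1,r1:9,r2:Mul2,r3:7,r4:8
c5: CDB Mul1=36; issue MUL r0<-Mul1 | r0:Mul1,r1:9,r2:Mul2,r3:7,r4:8
c6: stall | r0:Mul1,r1:9,r2:Mul2,r3:7,r4:8

STATUS = TAG Mul1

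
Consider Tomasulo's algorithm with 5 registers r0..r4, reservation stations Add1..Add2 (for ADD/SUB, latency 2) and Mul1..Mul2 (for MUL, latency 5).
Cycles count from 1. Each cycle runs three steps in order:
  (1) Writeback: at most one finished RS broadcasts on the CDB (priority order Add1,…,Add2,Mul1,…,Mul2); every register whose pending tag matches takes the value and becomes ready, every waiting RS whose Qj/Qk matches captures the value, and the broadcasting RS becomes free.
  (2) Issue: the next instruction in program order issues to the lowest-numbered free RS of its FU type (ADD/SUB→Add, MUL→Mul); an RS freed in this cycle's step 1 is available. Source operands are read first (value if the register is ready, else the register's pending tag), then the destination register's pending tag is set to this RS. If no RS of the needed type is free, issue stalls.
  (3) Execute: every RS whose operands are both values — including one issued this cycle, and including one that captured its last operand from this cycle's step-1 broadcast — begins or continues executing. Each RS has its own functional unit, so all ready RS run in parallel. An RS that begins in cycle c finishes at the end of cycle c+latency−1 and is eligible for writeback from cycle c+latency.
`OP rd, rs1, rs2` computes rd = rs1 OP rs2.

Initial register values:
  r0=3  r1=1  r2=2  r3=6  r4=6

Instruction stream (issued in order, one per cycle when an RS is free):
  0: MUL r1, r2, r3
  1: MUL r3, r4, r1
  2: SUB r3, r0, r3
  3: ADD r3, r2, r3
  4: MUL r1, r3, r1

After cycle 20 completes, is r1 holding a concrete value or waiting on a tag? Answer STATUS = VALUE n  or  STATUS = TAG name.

STATUS = VALUE -804

c1: issue MUL r1<-Mul1 | r0:3,r1:Mul1,r2:2,r3:6,r4:6
c2: issue MUL r3<-Mul2 | r0:3,r1:Mul1,r2:2,r3:Mul2,r4:6
c3: issue SUB r3<-Add1 | r0:3,r1:Mul1,r2:2,r3:Add1,r4:6
c4: issue ADD r3<-Add2 | r0:3,r1:Mul1,r2:2,r3:Add2,r4:6
c5: stall | r0:3,r1:Mul1,r2:2,r3:Add2,r4:6
c6: CDB Mul1=12; issue MUL r1<-Mul1 | r0:3,r1:Mul1,r2:2,r3:Add2,r4:6
c7: - | r0:3,r1:Mul1,r2:2,r3:Add2,r4:6
c8: - | r0:3,r1:Mul1,r2:2,r3:Add2,r4:6
c9: - | r0:3,r1:Mul1,r2:2,r3:Add2,r4:6
c10: - | r0:3,r1:Mul1,r2:2,r3:Add2,r4:6
c11: CDB Mul2=72 | r0:3,r1:Mul1,r2:2,r3:Add2,r4:6
c12: - | r0:3,r1:Mul1,r2:2,r3:Add2,r4:6
c13: CDB Add1=-69 | r0:3,r1:Mul1,r2:2,r3:Add2,r4:6
c14: - | r0:3,r1:Mul1,r2:2,r3:Add2,r4:6
c15: CDB Add2=-67 | r0:3,r1:Mul1,r2:2,r3:-67,r4:6
c16: - | r0:3,r1:Mul1,r2:2,r3:-67,r4:6
c17: - | r0:3,r1:Mul1,r2:2,r3:-67,r4:6
c18: - | r0:3,r1:Mul1,r2:2,r3:-67,r4:6
c19: - | r0:3,r1:Mul1,r2:2,r3:-67,r4:6
c20: CDB Mul1=-804 | r0:3,r1:-804,r2:2,r3:-67,r4:6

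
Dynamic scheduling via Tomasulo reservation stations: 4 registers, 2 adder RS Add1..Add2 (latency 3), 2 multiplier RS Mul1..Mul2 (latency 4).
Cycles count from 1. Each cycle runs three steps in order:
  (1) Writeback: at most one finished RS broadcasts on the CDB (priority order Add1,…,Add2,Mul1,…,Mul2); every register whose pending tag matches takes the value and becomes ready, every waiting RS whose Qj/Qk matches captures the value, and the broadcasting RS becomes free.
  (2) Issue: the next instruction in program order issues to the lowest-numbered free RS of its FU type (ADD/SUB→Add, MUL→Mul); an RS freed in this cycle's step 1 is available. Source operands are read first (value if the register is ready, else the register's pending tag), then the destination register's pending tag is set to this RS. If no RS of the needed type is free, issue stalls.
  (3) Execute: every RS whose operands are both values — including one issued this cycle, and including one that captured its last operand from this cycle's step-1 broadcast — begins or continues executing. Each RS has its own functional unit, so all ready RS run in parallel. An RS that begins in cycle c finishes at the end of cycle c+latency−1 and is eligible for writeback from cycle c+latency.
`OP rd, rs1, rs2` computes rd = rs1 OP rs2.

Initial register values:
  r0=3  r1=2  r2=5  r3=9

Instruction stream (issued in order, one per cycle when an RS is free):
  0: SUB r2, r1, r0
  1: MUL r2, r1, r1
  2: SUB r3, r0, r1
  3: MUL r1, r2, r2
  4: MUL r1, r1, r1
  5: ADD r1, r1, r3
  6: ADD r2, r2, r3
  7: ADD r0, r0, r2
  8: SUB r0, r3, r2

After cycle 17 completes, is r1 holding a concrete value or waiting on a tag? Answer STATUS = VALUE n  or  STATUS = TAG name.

STATUS = TAG Add1

c1: issue SUB r2<-Add1 | r0:3,r1:2,r2:Add1,r3:9
c2: issue MUL r2<-Mul1 | r0:3,r1:2,r2:Mul1,r3:9
c3: issue SUB r3<-Add2 | r0:3,r1:2,r2:Mul1,r3:Add2
c4: CDB Add1=-1; issue MUL r1<-Mul2 | r0:3,r1:Mul2,r2:Mul1,r3:Add2
c5: stall | r0:3,r1:Mul2,r2:Mul1,r3:Add2
c6: CDB Add2=1; stall | r0:3,r1:Mul2,r2:Mul1,r3:1
c7: CDB Mul1=4; issue MUL r1<-Mul1 | r0:3,r1:Mul1,r2:4,r3:1
c8: issue ADD r1<-Add1 | r0:3,r1:Add1,r2:4,r3:1
c9: issue ADD r2<-Add2 | r0:3,r1:Add1,r2:Add2,r3:1
c10: stall | r0:3,r1:Add1,r2:Add2,r3:1
c11: CDB Mul2=16; stall | r0:3,r1:Add1,r2:Add2,r3:1
c12: CDB Add2=5; issue ADD r0<-Add2 | r0:Add2,r1:Add1,r2:5,r3:1
c13: stall | r0:Add2,r1:Add1,r2:5,r3:1
c14: stall | r0:Add2,r1:Add1,r2:5,r3:1
c15: CDB Add2=8; issue SUB r0<-Add2 | r0:Add2,r1:Add1,r2:5,r3:1
c16: CDB Mul1=256 | r0:Add2,r1:Add1,r2:5,r3:1
c17: - | r0:Add2,r1:Add1,r2:5,r3:1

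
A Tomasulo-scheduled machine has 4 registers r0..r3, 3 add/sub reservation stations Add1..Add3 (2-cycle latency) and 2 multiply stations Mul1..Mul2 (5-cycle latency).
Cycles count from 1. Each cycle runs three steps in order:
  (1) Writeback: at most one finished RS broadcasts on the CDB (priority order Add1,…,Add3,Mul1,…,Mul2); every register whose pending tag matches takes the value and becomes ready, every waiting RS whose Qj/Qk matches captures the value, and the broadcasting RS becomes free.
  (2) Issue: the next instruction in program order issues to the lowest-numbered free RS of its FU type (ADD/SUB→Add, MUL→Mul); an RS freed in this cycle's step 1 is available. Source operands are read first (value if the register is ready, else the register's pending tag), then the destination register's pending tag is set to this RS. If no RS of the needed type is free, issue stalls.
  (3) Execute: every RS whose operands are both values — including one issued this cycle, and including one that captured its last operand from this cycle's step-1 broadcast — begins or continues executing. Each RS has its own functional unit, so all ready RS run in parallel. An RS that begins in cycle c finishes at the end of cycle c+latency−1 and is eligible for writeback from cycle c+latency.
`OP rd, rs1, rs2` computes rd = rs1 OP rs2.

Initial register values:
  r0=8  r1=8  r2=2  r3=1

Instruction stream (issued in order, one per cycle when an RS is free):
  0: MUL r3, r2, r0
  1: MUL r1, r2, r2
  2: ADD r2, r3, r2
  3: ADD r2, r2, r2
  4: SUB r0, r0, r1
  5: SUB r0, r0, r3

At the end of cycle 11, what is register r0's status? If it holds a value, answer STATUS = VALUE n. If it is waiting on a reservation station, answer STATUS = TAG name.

STATUS = VALUE -12

  c1: issue MUL r3<-Mul1  regs: r0:8,r1:8,r2:2,r3:Mul1
  c2: issue MUL r1<-Mul2  regs: r0:8,r1:Mul2,r2:2,r3:Mul1
  c3: issue ADD r2<-Add1  regs: r0:8,r1:Mul2,r2:Add1,r3:Mul1
  c4: issue ADD r2<-Add2  regs: r0:8,r1:Mul2,r2:Add2,r3:Mul1
  c5: issue SUB r0<-Add3  regs: r0:Add3,r1:Mul2,r2:Add2,r3:Mul1
  c6: CDB Mul1=16; stall  regs: r0:Add3,r1:Mul2,r2:Add2,r3:16
  c7: CDB Mul2=4; stall  regs: r0:Add3,r1:4,r2:Add2,r3:16
  c8: CDB Add1=18; issue SUB r0<-Add1  regs: r0:Add1,r1:4,r2:Add2,r3:16
  c9: CDB Add3=4  regs: r0:Add1,r1:4,r2:Add2,r3:16
  c10: CDB Add2=36  regs: r0:Add1,r1:4,r2:36,r3:16
  c11: CDB Add1=-12  regs: r0:-12,r1:4,r2:36,r3:16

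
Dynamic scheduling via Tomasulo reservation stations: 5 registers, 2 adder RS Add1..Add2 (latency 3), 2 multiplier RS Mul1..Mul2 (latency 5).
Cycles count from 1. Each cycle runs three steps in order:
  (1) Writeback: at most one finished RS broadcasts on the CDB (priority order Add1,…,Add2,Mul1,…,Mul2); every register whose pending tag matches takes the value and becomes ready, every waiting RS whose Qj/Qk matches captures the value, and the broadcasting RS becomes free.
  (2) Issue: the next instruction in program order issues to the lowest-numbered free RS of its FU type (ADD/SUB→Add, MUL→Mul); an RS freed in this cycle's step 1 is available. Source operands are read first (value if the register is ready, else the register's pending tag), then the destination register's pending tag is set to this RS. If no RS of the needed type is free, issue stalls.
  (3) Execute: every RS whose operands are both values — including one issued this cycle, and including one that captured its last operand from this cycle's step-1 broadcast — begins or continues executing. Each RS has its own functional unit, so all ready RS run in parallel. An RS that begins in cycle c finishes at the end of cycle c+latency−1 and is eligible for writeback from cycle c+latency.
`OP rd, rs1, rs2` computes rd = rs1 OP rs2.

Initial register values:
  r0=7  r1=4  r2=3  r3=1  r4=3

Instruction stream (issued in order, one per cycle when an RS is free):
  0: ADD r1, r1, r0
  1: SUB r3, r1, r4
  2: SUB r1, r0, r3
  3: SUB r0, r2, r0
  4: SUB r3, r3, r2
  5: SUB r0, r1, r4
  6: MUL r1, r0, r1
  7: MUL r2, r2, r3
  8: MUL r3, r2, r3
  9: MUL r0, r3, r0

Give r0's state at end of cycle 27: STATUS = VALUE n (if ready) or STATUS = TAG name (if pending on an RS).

cycle 1: issue ADD r1<-Add1 // r0:7,r1:Add1,r2:3,r3:1,r4:3
cycle 2: issue SUB r3<-Add2 // r0:7,r1:Add1,r2:3,r3:Add2,r4:3
cycle 3: stall // r0:7,r1:Add1,r2:3,r3:Add2,r4:3
cycle 4: CDB Add1=11; issue SUB r1<-Add1 // r0:7,r1:Add1,r2:3,r3:Add2,r4:3
cycle 5: stall // r0:7,r1:Add1,r2:3,r3:Add2,r4:3
cycle 6: stall // r0:7,r1:Add1,r2:3,r3:Add2,r4:3
cycle 7: CDB Add2=8; issue SUB r0<-Add2 // r0:Add2,r1:Add1,r2:3,r3:8,r4:3
cycle 8: stall // r0:Add2,r1:Add1,r2:3,r3:8,r4:3
cycle 9: stall // r0:Add2,r1:Add1,r2:3,r3:8,r4:3
cycle 10: CDB Add1=-1; issue SUB r3<-Add1 // r0:Add2,r1:-1,r2:3,r3:Add1,r4:3
cycle 11: CDB Add2=-4; issue SUB r0<-Add2 // r0:Add2,r1:-1,r2:3,r3:Add1,r4:3
cycle 12: issue MUL r1<-Mul1 // r0:Add2,r1:Mul1,r2:3,r3:Add1,r4:3
cycle 13: CDB Add1=5; issue MUL r2<-Mul2 // r0:Add2,r1:Mul1,r2:Mul2,r3:5,r4:3
cycle 14: CDB Add2=-4; stall // r0:-4,r1:Mul1,r2:Mul2,r3:5,r4:3
cycle 15: stall // r0:-4,r1:Mul1,r2:Mul2,r3:5,r4:3
cycle 16: stall // r0:-4,r1:Mul1,r2:Mul2,r3:5,r4:3
cycle 17: stall // r0:-4,r1:Mul1,r2:Mul2,r3:5,r4:3
cycle 18: CDB Mul2=15; issue MUL r3<-Mul2 // r0:-4,r1:Mul1,r2:15,r3:Mul2,r4:3
cycle 19: CDB Mul1=4; issue MUL r0<-Mul1 // r0:Mul1,r1:4,r2:15,r3:Mul2,r4:3
cycle 20: - // r0:Mul1,r1:4,r2:15,r3:Mul2,r4:3
cycle 21: - // r0:Mul1,r1:4,r2:15,r3:Mul2,r4:3
cycle 22: - // r0:Mul1,r1:4,r2:15,r3:Mul2,r4:3
cycle 23: CDB Mul2=75 // r0:Mul1,r1:4,r2:15,r3:75,r4:3
cycle 24: - // r0:Mul1,r1:4,r2:15,r3:75,r4:3
cycle 25: - // r0:Mul1,r1:4,r2:15,r3:75,r4:3
cycle 26: - // r0:Mul1,r1:4,r2:15,r3:75,r4:3
cycle 27: - // r0:Mul1,r1:4,r2:15,r3:75,r4:3

STATUS = TAG Mul1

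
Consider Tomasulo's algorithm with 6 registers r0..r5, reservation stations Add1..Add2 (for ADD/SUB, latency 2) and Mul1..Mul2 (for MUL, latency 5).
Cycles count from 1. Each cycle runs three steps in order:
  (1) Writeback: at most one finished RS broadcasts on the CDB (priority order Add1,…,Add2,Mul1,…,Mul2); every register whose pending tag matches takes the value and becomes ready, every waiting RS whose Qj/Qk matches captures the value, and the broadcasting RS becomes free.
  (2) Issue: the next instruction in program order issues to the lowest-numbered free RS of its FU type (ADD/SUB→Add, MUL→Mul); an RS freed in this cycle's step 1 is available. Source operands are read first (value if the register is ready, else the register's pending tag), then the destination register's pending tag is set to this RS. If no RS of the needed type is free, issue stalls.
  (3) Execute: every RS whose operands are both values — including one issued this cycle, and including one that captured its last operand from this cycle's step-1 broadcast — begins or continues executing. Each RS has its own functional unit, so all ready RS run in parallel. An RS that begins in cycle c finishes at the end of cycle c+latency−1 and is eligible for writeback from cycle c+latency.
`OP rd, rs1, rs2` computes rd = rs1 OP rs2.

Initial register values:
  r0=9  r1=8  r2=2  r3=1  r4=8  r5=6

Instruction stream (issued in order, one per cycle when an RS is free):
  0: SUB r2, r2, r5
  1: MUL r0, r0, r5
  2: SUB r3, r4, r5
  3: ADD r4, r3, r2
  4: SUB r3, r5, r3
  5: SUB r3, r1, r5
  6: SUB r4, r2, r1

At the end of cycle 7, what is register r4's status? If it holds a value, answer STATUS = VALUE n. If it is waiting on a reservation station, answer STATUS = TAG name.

STATUS = TAG Add2

cycle 1: issue SUB r2<-Add1 // r0:9,r1:8,r2:Add1,r3:1,r4:8,r5:6
cycle 2: issue MUL r0<-Mul1 // r0:Mul1,r1:8,r2:Add1,r3:1,r4:8,r5:6
cycle 3: CDB Add1=-4; issue SUB r3<-Add1 // r0:Mul1,r1:8,r2:-4,r3:Add1,r4:8,r5:6
cycle 4: issue ADD r4<-Add2 // r0:Mul1,r1:8,r2:-4,r3:Add1,r4:Add2,r5:6
cycle 5: CDB Add1=2; issue SUB r3<-Add1 // r0:Mul1,r1:8,r2:-4,r3:Add1,r4:Add2,r5:6
cycle 6: stall // r0:Mul1,r1:8,r2:-4,r3:Add1,r4:Add2,r5:6
cycle 7: CDB Add1=4; issue SUB r3<-Add1 // r0:Mul1,r1:8,r2:-4,r3:Add1,r4:Add2,r5:6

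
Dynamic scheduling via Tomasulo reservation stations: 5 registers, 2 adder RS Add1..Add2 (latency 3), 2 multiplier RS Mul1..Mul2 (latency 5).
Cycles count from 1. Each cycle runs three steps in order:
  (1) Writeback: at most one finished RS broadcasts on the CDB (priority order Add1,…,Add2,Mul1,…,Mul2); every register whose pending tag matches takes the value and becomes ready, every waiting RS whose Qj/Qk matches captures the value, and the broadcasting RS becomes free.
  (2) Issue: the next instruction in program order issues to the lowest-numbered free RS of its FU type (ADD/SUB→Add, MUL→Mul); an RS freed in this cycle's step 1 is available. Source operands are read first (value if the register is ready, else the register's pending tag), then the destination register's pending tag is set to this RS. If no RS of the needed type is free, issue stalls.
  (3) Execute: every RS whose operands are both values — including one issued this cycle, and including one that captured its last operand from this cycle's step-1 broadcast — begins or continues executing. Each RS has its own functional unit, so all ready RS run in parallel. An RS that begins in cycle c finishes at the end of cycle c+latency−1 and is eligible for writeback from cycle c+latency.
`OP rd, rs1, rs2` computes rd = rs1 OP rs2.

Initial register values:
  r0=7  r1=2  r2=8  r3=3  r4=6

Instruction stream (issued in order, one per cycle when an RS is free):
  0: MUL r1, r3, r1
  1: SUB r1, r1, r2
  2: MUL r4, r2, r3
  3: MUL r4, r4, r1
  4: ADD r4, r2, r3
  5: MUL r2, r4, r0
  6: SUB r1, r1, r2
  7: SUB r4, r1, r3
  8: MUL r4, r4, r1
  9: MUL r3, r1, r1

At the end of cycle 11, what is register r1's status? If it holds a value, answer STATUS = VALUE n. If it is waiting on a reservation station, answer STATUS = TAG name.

cycle 1: issue MUL r1<-Mul1 // r0:7,r1:Mul1,r2:8,r3:3,r4:6
cycle 2: issue SUB r1<-Add1 // r0:7,r1:Add1,r2:8,r3:3,r4:6
cycle 3: issue MUL r4<-Mul2 // r0:7,r1:Add1,r2:8,r3:3,r4:Mul2
cycle 4: stall // r0:7,r1:Add1,r2:8,r3:3,r4:Mul2
cycle 5: stall // r0:7,r1:Add1,r2:8,r3:3,r4:Mul2
cycle 6: CDB Mul1=6; issue MUL r4<-Mul1 // r0:7,r1:Add1,r2:8,r3:3,r4:Mul1
cycle 7: issue ADD r4<-Add2 // r0:7,r1:Add1,r2:8,r3:3,r4:Add2
cycle 8: CDB Mul2=24; issue MUL r2<-Mul2 // r0:7,r1:Add1,r2:Mul2,r3:3,r4:Add2
cycle 9: CDB Add1=-2; issue SUB r1<-Add1 // r0:7,r1:Add1,r2:Mul2,r3:3,r4:Add2
cycle 10: CDB Add2=11; issue SUB r4<-Add2 // r0:7,r1:Add1,r2:Mul2,r3:3,r4:Add2
cycle 11: stall // r0:7,r1:Add1,r2:Mul2,r3:3,r4:Add2

STATUS = TAG Add1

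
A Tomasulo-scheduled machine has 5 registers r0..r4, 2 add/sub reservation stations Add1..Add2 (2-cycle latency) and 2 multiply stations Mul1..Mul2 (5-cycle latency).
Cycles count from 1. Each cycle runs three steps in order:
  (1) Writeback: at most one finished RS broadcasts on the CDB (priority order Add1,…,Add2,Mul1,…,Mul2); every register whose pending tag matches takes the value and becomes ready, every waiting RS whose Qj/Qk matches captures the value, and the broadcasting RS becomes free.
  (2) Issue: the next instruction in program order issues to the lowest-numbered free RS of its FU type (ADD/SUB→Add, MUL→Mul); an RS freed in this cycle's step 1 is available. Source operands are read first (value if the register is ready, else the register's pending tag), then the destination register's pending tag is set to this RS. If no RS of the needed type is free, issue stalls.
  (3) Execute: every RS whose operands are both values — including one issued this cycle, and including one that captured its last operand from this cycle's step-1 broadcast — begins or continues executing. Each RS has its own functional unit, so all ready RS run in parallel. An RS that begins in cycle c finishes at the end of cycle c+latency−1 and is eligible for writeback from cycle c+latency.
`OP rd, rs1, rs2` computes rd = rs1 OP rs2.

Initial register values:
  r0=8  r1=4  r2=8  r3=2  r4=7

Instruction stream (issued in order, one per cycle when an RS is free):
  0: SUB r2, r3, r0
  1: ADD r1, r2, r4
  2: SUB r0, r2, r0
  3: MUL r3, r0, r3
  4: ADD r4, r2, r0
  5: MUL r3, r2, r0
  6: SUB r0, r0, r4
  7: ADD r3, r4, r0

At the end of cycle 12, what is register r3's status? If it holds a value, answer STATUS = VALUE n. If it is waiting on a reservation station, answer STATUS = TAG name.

STATUS = VALUE -14

c1: issue SUB r2<-Add1 | r0:8,r1:4,r2:Add1,r3:2,r4:7
c2: issue ADD r1<-Add2 | r0:8,r1:Add2,r2:Add1,r3:2,r4:7
c3: CDB Add1=-6; issue SUB r0<-Add1 | r0:Add1,r1:Add2,r2:-6,r3:2,r4:7
c4: issue MUL r3<-Mul1 | r0:Add1,r1:Add2,r2:-6,r3:Mul1,r4:7
c5: CDB Add1=-14; issue ADD r4<-Add1 | r0:-14,r1:Add2,r2:-6,r3:Mul1,r4:Add1
c6: CDB Add2=1; issue MUL r3<-Mul2 | r0:-14,r1:1,r2:-6,r3:Mul2,r4:Add1
c7: CDB Add1=-20; issue SUB r0<-Add1 | r0:Add1,r1:1,r2:-6,r3:Mul2,r4:-20
c8: issue ADD r3<-Add2 | r0:Add1,r1:1,r2:-6,r3:Add2,r4:-20
c9: CDB Add1=6 | r0:6,r1:1,r2:-6,r3:Add2,r4:-20
c10: CDB Mul1=-28 | r0:6,r1:1,r2:-6,r3:Add2,r4:-20
c11: CDB Add2=-14 | r0:6,r1:1,r2:-6,r3:-14,r4:-20
c12: CDB Mul2=84 | r0:6,r1:1,r2:-6,r3:-14,r4:-20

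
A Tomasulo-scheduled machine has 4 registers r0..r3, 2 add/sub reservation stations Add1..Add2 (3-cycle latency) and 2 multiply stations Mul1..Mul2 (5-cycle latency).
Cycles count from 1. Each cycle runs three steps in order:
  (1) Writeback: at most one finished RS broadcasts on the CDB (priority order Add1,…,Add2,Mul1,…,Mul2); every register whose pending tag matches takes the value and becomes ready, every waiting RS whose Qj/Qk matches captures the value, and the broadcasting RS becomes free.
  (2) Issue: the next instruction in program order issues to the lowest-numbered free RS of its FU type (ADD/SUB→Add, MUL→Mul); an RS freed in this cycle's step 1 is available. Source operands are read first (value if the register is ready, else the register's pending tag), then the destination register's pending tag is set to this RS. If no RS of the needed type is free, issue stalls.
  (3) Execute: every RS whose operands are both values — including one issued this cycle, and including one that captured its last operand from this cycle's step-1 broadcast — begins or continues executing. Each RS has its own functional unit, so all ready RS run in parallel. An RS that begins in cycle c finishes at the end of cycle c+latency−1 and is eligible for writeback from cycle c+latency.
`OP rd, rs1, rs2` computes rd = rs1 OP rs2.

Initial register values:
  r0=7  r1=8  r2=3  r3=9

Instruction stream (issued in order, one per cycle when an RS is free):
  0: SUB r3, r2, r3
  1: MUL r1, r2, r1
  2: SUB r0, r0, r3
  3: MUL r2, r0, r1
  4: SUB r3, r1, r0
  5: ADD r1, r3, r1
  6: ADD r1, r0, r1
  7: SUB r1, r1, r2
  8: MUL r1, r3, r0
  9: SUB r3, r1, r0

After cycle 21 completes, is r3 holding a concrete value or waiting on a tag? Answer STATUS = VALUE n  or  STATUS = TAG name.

  c1: issue SUB r3<-Add1  regs: r0:7,r1:8,r2:3,r3:Add1
  c2: issue MUL r1<-Mul1  regs: r0:7,r1:Mul1,r2:3,r3:Add1
  c3: issue SUB r0<-Add2  regs: r0:Add2,r1:Mul1,r2:3,r3:Add1
  c4: CDB Add1=-6; issue MUL r2<-Mul2  regs: r0:Add2,r1:Mul1,r2:Mul2,r3:-6
  c5: issue SUB r3<-Add1  regs: r0:Add2,r1:Mul1,r2:Mul2,r3:Add1
  c6: stall  regs: r0:Add2,r1:Mul1,r2:Mul2,r3:Add1
  c7: CDB Add2=13; issue ADD r1<-Add2  regs: r0:13,r1:Add2,r2:Mul2,r3:Add1
  c8: CDB Mul1=24; stall  regs: r0:13,r1:Add2,r2:Mul2,r3:Add1
  c9: stall  regs: r0:13,r1:Add2,r2:Mul2,r3:Add1
  c10: stall  regs: r0:13,r1:Add2,r2:Mul2,r3:Add1
  c11: CDB Add1=11; issue ADD r1<-Add1  regs: r0:13,r1:Add1,r2:Mul2,r3:11
  c12: stall  regs: r0:13,r1:Add1,r2:Mul2,r3:11
  c13: CDB Mul2=312; stall  regs: r0:13,r1:Add1,r2:312,r3:11
  c14: CDB Add2=35; issue SUB r1<-Add2  regs: r0:13,r1:Add2,r2:312,r3:11
  c15: issue MUL r1<-Mul1  regs: r0:13,r1:Mul1,r2:312,r3:11
  c16: stall  regs: r0:13,r1:Mul1,r2:312,r3:11
  c17: CDB Add1=48; issue SUB r3<-Add1  regs: r0:13,r1:Mul1,r2:312,r3:Add1
  c18: -  regs: r0:13,r1:Mul1,r2:312,r3:Add1
  c19: -  regs: r0:13,r1:Mul1,r2:312,r3:Add1
  c20: CDB Add2=-264  regs: r0:13,r1:Mul1,r2:312,r3:Add1
  c21: CDB Mul1=143  regs: r0:13,r1:143,r2:312,r3:Add1

STATUS = TAG Add1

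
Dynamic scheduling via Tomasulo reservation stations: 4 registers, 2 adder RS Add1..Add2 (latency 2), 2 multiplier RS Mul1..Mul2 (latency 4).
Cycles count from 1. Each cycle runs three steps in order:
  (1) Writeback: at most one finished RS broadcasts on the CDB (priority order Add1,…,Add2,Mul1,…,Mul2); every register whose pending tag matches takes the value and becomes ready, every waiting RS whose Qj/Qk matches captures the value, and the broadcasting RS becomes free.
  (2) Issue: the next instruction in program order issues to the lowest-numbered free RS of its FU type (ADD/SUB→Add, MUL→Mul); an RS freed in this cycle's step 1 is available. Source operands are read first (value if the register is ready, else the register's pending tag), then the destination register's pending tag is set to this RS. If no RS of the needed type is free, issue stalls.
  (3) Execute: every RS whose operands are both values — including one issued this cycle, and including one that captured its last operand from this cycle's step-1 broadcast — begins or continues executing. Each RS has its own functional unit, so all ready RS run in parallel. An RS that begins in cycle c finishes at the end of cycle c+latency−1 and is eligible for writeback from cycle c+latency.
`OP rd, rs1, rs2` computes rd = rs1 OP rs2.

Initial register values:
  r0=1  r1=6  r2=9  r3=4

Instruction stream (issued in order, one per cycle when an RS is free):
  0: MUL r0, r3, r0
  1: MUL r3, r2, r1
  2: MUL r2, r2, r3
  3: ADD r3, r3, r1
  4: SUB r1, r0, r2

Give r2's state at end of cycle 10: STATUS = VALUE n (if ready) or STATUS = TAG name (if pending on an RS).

c1: issue MUL r0<-Mul1 | r0:Mul1,r1:6,r2:9,r3:4
c2: issue MUL r3<-Mul2 | r0:Mul1,r1:6,r2:9,r3:Mul2
c3: stall | r0:Mul1,r1:6,r2:9,r3:Mul2
c4: stall | r0:Mul1,r1:6,r2:9,r3:Mul2
c5: CDB Mul1=4; issue MUL r2<-Mul1 | r0:4,r1:6,r2:Mul1,r3:Mul2
c6: CDB Mul2=54; issue ADD r3<-Add1 | r0:4,r1:6,r2:Mul1,r3:Add1
c7: issue SUB r1<-Add2 | r0:4,r1:Add2,r2:Mul1,r3:Add1
c8: CDB Add1=60 | r0:4,r1:Add2,r2:Mul1,r3:60
c9: - | r0:4,r1:Add2,r2:Mul1,r3:60
c10: CDB Mul1=486 | r0:4,r1:Add2,r2:486,r3:60

STATUS = VALUE 486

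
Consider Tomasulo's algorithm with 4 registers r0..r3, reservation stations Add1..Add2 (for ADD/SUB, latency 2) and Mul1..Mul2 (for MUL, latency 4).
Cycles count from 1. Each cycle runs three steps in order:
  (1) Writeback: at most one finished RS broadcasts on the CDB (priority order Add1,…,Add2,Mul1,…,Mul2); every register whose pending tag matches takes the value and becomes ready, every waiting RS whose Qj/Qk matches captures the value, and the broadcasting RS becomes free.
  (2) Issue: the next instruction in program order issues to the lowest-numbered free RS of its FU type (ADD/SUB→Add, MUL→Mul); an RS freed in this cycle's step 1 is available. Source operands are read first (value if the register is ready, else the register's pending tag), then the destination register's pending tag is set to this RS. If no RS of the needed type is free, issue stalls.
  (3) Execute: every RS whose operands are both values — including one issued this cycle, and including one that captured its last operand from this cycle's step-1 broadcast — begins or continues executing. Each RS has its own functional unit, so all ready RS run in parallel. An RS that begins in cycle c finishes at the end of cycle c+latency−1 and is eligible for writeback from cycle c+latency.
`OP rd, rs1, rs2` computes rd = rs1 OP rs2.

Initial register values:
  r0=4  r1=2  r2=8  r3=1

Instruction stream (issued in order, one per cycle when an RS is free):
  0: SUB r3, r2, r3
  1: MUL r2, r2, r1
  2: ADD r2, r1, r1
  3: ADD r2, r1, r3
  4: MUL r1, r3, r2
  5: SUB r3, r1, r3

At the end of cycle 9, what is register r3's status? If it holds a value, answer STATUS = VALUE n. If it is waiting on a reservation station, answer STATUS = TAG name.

  c1: issue SUB r3<-Add1  regs: r0:4,r1:2,r2:8,r3:Add1
  c2: issue MUL r2<-Mul1  regs: r0:4,r1:2,r2:Mul1,r3:Add1
  c3: CDB Add1=7; issue ADD r2<-Add1  regs: r0:4,r1:2,r2:Add1,r3:7
  c4: issue ADD r2<-Add2  regs: r0:4,r1:2,r2:Add2,r3:7
  c5: CDB Add1=4; issue MUL r1<-Mul2  regs: r0:4,r1:Mul2,r2:Add2,r3:7
  c6: CDB Add2=9; issue SUB r3<-Add1  regs: r0:4,r1:Mul2,r2:9,r3:Add1
  c7: CDB Mul1=16  regs: r0:4,r1:Mul2,r2:9,r3:Add1
  c8: -  regs: r0:4,r1:Mul2,r2:9,r3:Add1
  c9: -  regs: r0:4,r1:Mul2,r2:9,r3:Add1

STATUS = TAG Add1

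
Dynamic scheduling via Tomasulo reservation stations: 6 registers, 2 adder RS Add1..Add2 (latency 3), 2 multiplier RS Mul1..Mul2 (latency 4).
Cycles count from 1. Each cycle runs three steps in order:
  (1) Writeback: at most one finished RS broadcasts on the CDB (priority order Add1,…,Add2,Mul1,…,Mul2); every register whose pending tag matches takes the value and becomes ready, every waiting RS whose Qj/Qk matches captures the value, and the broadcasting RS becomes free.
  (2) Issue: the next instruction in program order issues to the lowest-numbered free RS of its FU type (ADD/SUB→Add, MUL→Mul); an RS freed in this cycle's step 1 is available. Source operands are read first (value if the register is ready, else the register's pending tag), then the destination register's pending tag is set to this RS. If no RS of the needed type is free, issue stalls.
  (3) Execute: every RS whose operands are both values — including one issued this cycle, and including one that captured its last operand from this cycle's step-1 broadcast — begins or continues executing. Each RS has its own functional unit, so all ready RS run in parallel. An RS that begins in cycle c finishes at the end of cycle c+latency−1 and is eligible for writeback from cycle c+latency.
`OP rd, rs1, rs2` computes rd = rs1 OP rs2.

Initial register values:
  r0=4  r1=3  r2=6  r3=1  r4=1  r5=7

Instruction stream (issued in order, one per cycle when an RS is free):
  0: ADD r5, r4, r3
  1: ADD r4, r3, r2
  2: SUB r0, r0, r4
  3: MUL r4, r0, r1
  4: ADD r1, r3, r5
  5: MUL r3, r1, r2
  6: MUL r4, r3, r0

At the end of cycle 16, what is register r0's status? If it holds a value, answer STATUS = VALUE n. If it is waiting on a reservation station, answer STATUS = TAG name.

STATUS = VALUE -3

c1: issue ADD r5<-Add1 | r0:4,r1:3,r2:6,r3:1,r4:1,r5:Add1
c2: issue ADD r4<-Add2 | r0:4,r1:3,r2:6,r3:1,r4:Add2,r5:Add1
c3: stall | r0:4,r1:3,r2:6,r3:1,r4:Add2,r5:Add1
c4: CDB Add1=2; issue SUB r0<-Add1 | r0:Add1,r1:3,r2:6,r3:1,r4:Add2,r5:2
c5: CDB Add2=7; issue MUL r4<-Mul1 | r0:Add1,r1:3,r2:6,r3:1,r4:Mul1,r5:2
c6: issue ADD r1<-Add2 | r0:Add1,r1:Add2,r2:6,r3:1,r4:Mul1,r5:2
c7: issue MUL r3<-Mul2 | r0:Add1,r1:Add2,r2:6,r3:Mul2,r4:Mul1,r5:2
c8: CDB Add1=-3; stall | r0:-3,r1:Add2,r2:6,r3:Mul2,r4:Mul1,r5:2
c9: CDB Add2=3; stall | r0:-3,r1:3,r2:6,r3:Mul2,r4:Mul1,r5:2
c10: stall | r0:-3,r1:3,r2:6,r3:Mul2,r4:Mul1,r5:2
c11: stall | r0:-3,r1:3,r2:6,r3:Mul2,r4:Mul1,r5:2
c12: CDB Mul1=-9; issue MUL r4<-Mul1 | r0:-3,r1:3,r2:6,r3:Mul2,r4:Mul1,r5:2
c13: CDB Mul2=18 | r0:-3,r1:3,r2:6,r3:18,r4:Mul1,r5:2
c14: - | r0:-3,r1:3,r2:6,r3:18,r4:Mul1,r5:2
c15: - | r0:-3,r1:3,r2:6,r3:18,r4:Mul1,r5:2
c16: - | r0:-3,r1:3,r2:6,r3:18,r4:Mul1,r5:2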